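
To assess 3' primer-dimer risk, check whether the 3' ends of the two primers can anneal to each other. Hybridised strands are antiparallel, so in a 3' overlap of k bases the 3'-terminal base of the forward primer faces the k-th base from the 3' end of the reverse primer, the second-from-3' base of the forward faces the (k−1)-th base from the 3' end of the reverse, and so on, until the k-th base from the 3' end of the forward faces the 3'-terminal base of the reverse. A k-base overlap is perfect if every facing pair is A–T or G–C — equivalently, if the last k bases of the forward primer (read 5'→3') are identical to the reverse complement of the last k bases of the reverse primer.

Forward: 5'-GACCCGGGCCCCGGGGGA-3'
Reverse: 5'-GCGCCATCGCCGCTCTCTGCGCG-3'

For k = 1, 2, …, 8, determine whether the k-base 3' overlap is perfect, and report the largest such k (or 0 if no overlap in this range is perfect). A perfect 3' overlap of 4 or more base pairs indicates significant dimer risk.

Last 8 bases (5'→3') — forward …CCGGGGGA, reverse …TCTGCGCG.
Reverse complement of the reverse primer's last 8 bases: CGCGCAGA; its first k bases are the reverse complement of the reverse primer's last k bases, so a perfect k-base overlap needs the forward primer's last k bases to equal them.
Comparing (forward last k vs required): k=1: A vs C ✗; k=2: GA vs CG ✗; k=3: GGA vs CGC ✗; k=4: GGGA vs CGCG ✗; k=5: GGGGA vs CGCGC ✗; k=6: GGGGGA vs CGCGCA ✗; k=7: CGGGGGA vs CGCGCAG ✗; k=8: CCGGGGGA vs CGCGCAGA ✗.
No overlap length from 1 to 8 is perfect, so the longest perfect 3' overlap is 0.

Longest perfect overlap: 0 complementary base pairs; below the dimer-risk threshold (threshold 4).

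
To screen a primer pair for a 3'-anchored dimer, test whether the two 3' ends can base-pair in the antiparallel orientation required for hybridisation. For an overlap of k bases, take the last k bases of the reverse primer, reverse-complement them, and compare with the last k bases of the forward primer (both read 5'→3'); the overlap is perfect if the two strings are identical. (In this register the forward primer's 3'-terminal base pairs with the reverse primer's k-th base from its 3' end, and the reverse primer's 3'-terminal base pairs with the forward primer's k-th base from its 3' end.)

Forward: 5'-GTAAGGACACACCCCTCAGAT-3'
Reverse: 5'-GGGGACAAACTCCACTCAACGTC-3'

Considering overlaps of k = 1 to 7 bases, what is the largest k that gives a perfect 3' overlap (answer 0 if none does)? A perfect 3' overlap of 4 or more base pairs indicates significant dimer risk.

Last 7 bases (5'→3') — forward …CTCAGAT, reverse …CAACGTC.
Reverse complement of the reverse primer's last 7 bases: GACGTTG; its first k bases are the reverse complement of the reverse primer's last k bases, so a perfect k-base overlap needs the forward primer's last k bases to equal them.
Comparing (forward last k vs required): k=1: T vs G ✗; k=2: AT vs GA ✗; k=3: GAT vs GAC ✗; k=4: AGAT vs GACG ✗; k=5: CAGAT vs GACGT ✗; k=6: TCAGAT vs GACGTT ✗; k=7: CTCAGAT vs GACGTTG ✗.
No overlap length from 1 to 7 is perfect, so the longest perfect 3' overlap is 0.

Longest perfect overlap: 0 complementary base pairs; below the dimer-risk threshold (threshold 4).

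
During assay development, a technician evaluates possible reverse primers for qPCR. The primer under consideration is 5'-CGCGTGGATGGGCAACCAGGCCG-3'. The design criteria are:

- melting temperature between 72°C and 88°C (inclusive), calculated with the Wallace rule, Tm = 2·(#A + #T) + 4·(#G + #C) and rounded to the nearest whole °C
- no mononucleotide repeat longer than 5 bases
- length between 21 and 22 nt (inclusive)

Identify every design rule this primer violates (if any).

Base counts: A=4, T=2, G=10, C=7 (length 23).
Tm: Tm = 2·6 + 4·17 = 80°C ✓
homopolymer run: longest run = 3 ✓
length: length 23, outside 21–22 ✗

Fails: length.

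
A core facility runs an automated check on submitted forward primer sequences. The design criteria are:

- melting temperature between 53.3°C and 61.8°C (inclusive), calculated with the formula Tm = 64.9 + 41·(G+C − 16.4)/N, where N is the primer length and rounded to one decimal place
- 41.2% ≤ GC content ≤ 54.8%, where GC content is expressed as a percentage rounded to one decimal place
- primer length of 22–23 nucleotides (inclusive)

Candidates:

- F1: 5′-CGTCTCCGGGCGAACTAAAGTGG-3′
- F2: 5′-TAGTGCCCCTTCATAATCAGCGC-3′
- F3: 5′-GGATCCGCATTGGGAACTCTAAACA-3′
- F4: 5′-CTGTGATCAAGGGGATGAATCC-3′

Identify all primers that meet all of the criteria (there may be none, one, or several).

F1 (23 nt, A=5 T=4 G=8 C=6): Tm = 64.9 + 41·(14 − 16.4)/23 = 60.6°C ✓; GC 14/23 = 60.9%, outside 41.2–54.8% ✗; length 23 ✓ — fails.
F2 (23 nt, A=5 T=6 G=4 C=8): Tm = 64.9 + 41·(12 − 16.4)/23 = 57.1°C ✓; GC 12/23 = 52.2% ✓; length 23 ✓ — passes.
F3 (25 nt, A=8 T=5 G=6 C=6): Tm = 64.9 + 41·(12 − 16.4)/25 = 57.7°C ✓; GC 12/25 = 48.0% ✓; length 25, outside 22–23 ✗ — fails.
F4 (22 nt, A=6 T=5 G=7 C=4): Tm = 64.9 + 41·(11 − 16.4)/22 = 54.8°C ✓; GC 11/22 = 50.0% ✓; length 22 ✓ — passes.

F2 and F4.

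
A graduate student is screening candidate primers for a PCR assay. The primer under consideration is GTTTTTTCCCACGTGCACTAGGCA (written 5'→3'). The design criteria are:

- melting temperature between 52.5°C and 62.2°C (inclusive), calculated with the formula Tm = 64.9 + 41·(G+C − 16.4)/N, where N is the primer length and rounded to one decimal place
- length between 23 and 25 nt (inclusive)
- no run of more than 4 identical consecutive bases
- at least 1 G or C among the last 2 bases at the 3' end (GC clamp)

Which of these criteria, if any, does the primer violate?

Base counts: A=4, T=8, G=5, C=7 (length 24).
Tm: Tm = 64.9 + 41·(12 − 16.4)/24 = 57.4°C ✓
length: length 24 ✓
homopolymer run: longest run = 6, exceeds 4 ✗
GC clamp: 3' end CA has 1 G/C ✓

Fails: homopolymer run.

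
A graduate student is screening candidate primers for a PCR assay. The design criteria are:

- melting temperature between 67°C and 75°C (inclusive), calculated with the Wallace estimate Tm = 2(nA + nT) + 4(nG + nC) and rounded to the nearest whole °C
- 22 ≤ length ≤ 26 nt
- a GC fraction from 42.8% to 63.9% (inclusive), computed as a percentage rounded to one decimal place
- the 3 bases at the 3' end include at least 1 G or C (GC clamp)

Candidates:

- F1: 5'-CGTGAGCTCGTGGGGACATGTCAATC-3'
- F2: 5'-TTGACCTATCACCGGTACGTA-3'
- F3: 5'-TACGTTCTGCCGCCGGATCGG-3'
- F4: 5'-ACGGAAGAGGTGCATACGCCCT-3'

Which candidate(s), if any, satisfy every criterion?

F4 only.

F1 (26 nt, A=5 T=6 G=9 C=6): Tm = 2·11 + 4·15 = 82°C, outside 67–75°C ✗; length 26 ✓; GC 15/26 = 57.7% ✓; 3' end ATC has 1 G/C ✓ — fails.
F2 (21 nt, A=5 T=6 G=4 C=6): Tm = 2·11 + 4·10 = 62°C, outside 67–75°C ✗; length 21, outside 22–26 ✗; GC 10/21 = 47.6% ✓; 3' end GTA has 1 G/C ✓ — fails.
F3 (21 nt, A=2 T=5 G=7 C=7): Tm = 2·7 + 4·14 = 70°C ✓; length 21, outside 22–26 ✗; GC 14/21 = 66.7%, outside 42.8–63.9% ✗; 3' end CGG has 3 G/C ✓ — fails.
F4 (22 nt, A=6 T=3 G=7 C=6): Tm = 2·9 + 4·13 = 70°C ✓; length 22 ✓; GC 13/22 = 59.1% ✓; 3' end CCT has 2 G/C ✓ — passes.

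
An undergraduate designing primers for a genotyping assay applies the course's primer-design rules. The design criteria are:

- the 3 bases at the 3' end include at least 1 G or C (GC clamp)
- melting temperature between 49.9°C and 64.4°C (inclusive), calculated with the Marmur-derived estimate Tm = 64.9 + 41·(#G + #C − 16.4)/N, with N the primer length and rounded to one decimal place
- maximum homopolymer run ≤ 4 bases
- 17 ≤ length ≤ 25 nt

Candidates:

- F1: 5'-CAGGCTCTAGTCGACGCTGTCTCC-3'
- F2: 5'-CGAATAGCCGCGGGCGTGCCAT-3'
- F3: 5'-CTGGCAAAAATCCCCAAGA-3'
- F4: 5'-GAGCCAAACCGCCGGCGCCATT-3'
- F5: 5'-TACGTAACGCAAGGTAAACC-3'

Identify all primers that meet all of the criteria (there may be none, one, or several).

F1 (24 nt, A=3 T=6 G=6 C=9): 3' end TCC has 2 G/C ✓; Tm = 64.9 + 41·(15 − 16.4)/24 = 62.5°C ✓; longest run = 2 ✓; length 24 ✓ — passes.
F2 (22 nt, A=4 T=3 G=8 C=7): 3' end CAT has 1 G/C ✓; Tm = 64.9 + 41·(15 − 16.4)/22 = 62.3°C ✓; longest run = 3 ✓; length 22 ✓ — passes.
F3 (19 nt, A=8 T=2 G=3 C=6): 3' end AGA has 1 G/C ✓; Tm = 64.9 + 41·(9 − 16.4)/19 = 48.9°C, outside 49.9–64.4°C ✗; longest run = 5, exceeds 4 ✗; length 19 ✓ — fails.
F4 (22 nt, A=5 T=2 G=6 C=9): 3' end ATT has 0 G/C, need ≥1 ✗; Tm = 64.9 + 41·(15 − 16.4)/22 = 62.3°C ✓; longest run = 3 ✓; length 22 ✓ — fails.
F5 (20 nt, A=8 T=3 G=4 C=5): 3' end ACC has 2 G/C ✓; Tm = 64.9 + 41·(9 − 16.4)/20 = 49.7°C, outside 49.9–64.4°C ✗; longest run = 3 ✓; length 20 ✓ — fails.

F1 and F2.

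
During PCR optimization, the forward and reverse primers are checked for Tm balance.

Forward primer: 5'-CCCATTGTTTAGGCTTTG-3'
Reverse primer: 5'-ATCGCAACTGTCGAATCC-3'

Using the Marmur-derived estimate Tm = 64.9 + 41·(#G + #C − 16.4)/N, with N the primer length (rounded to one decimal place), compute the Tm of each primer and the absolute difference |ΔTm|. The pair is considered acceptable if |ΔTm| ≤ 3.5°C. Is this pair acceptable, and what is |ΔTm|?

Forward: G+C = 8, N = 18 → Tm = 64.9 + 41·(8 − 16.4)/18 = 45.8°C.
Reverse: G+C = 9, N = 18 → Tm = 64.9 + 41·(9 − 16.4)/18 = 48.0°C.
|ΔTm| = |45.8 − 48.0| = 2.2°C, ≤ 3.5°C.

|ΔTm| = 2.2°C; the pair is acceptable.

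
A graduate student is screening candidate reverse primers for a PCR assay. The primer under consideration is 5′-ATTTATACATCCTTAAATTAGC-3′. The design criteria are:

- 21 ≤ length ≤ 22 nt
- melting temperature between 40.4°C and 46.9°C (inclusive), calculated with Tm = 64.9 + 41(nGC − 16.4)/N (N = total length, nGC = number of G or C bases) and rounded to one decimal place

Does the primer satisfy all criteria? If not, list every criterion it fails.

Meets all criteria.

Base counts: A=8, T=9, G=1, C=4 (length 22).
length: length 22 ✓
Tm: Tm = 64.9 + 41·(5 − 16.4)/22 = 43.7°C ✓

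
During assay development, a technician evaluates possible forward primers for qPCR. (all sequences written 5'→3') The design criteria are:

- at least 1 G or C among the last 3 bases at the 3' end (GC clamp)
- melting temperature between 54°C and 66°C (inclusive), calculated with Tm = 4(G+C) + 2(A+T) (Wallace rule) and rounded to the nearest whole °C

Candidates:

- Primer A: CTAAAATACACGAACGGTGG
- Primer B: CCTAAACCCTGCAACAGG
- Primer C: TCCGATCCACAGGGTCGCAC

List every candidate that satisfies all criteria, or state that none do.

Primer A (20 nt, A=8 T=3 G=5 C=4): 3' end TGG has 2 G/C ✓; Tm = 2·11 + 4·9 = 58°C ✓ — passes.
Primer B (18 nt, A=6 T=2 G=3 C=7): 3' end AGG has 2 G/C ✓; Tm = 2·8 + 4·10 = 56°C ✓ — passes.
Primer C (20 nt, A=4 T=3 G=5 C=8): 3' end CAC has 2 G/C ✓; Tm = 2·7 + 4·13 = 66°C ✓ — passes.

Primer A, Primer B and Primer C.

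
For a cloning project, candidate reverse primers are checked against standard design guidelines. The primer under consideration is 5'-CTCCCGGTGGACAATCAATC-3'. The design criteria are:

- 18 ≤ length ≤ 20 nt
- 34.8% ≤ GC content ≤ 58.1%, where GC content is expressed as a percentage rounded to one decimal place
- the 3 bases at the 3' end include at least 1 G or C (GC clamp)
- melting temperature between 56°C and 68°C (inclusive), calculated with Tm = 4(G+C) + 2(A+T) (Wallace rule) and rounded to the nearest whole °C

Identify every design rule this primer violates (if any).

Base counts: A=5, T=4, G=4, C=7 (length 20).
length: length 20 ✓
GC content: GC 11/20 = 55.0% ✓
GC clamp: 3' end ATC has 1 G/C ✓
Tm: Tm = 2·9 + 4·11 = 62°C ✓

Meets all criteria.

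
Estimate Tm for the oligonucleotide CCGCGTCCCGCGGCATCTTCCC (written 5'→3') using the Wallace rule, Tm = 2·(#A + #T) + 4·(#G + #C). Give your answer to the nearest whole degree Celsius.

Base counts: A=1, T=4, G=5, C=12 (length 22).
Tm = 2·(1+4) + 4·(5+12) = 2·5 + 4·17 = 10 + 68 = 78°C.

78°C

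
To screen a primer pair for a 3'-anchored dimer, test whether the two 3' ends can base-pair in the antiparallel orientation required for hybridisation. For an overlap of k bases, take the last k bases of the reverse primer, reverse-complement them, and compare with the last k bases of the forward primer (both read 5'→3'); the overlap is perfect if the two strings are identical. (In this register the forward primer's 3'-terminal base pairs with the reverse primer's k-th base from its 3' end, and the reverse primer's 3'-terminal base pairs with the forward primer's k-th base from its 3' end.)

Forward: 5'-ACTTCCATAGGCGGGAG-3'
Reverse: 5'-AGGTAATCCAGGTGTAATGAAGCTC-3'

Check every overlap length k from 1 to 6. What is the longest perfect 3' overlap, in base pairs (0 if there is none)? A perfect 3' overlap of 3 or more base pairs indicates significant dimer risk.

Last 6 bases (5'→3') — forward …CGGGAG, reverse …AAGCTC.
Reverse complement of the reverse primer's last 6 bases: GAGCTT; its first k bases are the reverse complement of the reverse primer's last k bases, so a perfect k-base overlap needs the forward primer's last k bases to equal them.
Comparing (forward last k vs required): k=1: G vs G ✓; k=2: AG vs GA ✗; k=3: GAG vs GAG ✓; k=4: GGAG vs GAGC ✗; k=5: GGGAG vs GAGCT ✗; k=6: CGGGAG vs GAGCTT ✗.
Perfect overlaps at k = 1, 3; the largest is 3.

Longest perfect overlap: 3 complementary base pairs; significant dimer risk (threshold 3).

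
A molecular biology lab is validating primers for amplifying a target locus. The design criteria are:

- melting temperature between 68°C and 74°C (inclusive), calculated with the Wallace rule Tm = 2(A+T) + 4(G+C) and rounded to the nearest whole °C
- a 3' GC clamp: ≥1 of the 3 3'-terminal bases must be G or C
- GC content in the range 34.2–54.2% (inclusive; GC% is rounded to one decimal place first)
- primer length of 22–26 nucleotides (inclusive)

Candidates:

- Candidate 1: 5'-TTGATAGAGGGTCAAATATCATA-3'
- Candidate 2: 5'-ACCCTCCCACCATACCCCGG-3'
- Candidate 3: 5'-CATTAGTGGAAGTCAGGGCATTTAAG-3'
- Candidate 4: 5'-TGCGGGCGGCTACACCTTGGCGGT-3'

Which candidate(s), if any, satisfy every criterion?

Candidate 3 only.

Candidate 1 (23 nt, A=9 T=7 G=5 C=2): Tm = 2·16 + 4·7 = 60°C, outside 68–74°C ✗; 3' end ATA has 0 G/C, need ≥1 ✗; GC 7/23 = 30.4%, outside 34.2–54.2% ✗; length 23 ✓ — fails.
Candidate 2 (20 nt, A=4 T=2 G=2 C=12): Tm = 2·6 + 4·14 = 68°C ✓; 3' end CGG has 3 G/C ✓; GC 14/20 = 70.0%, outside 34.2–54.2% ✗; length 20, outside 22–26 ✗ — fails.
Candidate 3 (26 nt, A=8 T=7 G=8 C=3): Tm = 2·15 + 4·11 = 74°C ✓; 3' end AAG has 1 G/C ✓; GC 11/26 = 42.3% ✓; length 26 ✓ — passes.
Candidate 4 (24 nt, A=2 T=5 G=10 C=7): Tm = 2·7 + 4·17 = 82°C, outside 68–74°C ✗; 3' end GGT has 2 G/C ✓; GC 17/24 = 70.8%, outside 34.2–54.2% ✗; length 24 ✓ — fails.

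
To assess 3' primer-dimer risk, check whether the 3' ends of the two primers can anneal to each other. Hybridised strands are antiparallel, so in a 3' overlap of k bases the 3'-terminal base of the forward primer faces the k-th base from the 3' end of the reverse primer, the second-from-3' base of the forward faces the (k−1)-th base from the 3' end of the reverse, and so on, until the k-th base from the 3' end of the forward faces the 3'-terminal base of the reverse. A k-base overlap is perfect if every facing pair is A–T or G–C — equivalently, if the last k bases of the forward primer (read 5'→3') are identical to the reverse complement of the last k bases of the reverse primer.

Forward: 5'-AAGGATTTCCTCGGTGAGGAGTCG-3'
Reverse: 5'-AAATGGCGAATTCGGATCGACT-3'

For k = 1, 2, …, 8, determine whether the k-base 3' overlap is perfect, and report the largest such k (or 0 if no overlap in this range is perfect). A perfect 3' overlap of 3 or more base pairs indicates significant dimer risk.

Longest perfect overlap: 5 complementary base pairs; significant dimer risk (threshold 3).

Last 8 bases (5'→3') — forward …AGGAGTCG, reverse …GATCGACT.
Reverse complement of the reverse primer's last 8 bases: AGTCGATC; its first k bases are the reverse complement of the reverse primer's last k bases, so a perfect k-base overlap needs the forward primer's last k bases to equal them.
Comparing (forward last k vs required): k=1: G vs A ✗; k=2: CG vs AG ✗; k=3: TCG vs AGT ✗; k=4: GTCG vs AGTC ✗; k=5: AGTCG vs AGTCG ✓; k=6: GAGTCG vs AGTCGA ✗; k=7: GGAGTCG vs AGTCGAT ✗; k=8: AGGAGTCG vs AGTCGATC ✗.
Only k = 5 is perfect, so the longest perfect 3' overlap is 5.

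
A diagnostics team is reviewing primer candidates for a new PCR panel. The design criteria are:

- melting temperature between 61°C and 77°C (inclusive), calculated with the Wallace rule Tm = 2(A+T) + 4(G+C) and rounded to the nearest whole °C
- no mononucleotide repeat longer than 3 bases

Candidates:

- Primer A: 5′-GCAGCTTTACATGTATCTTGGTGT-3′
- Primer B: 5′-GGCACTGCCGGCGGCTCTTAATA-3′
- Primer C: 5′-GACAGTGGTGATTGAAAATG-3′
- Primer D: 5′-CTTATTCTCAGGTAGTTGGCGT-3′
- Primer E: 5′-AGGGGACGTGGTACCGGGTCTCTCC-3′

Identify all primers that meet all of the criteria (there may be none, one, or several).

Primer A (24 nt, A=4 T=10 G=6 C=4): Tm = 2·14 + 4·10 = 68°C ✓; longest run = 3 ✓ — passes.
Primer B (23 nt, A=4 T=5 G=7 C=7): Tm = 2·9 + 4·14 = 74°C ✓; longest run = 2 ✓ — passes.
Primer C (20 nt, A=7 T=5 G=7 C=1): Tm = 2·12 + 4·8 = 56°C, outside 61–77°C ✗; longest run = 4, exceeds 3 ✗ — fails.
Primer D (22 nt, A=3 T=9 G=6 C=4): Tm = 2·12 + 4·10 = 64°C ✓; longest run = 2 ✓ — passes.
Primer E (25 nt, A=3 T=5 G=10 C=7): Tm = 2·8 + 4·17 = 84°C, outside 61–77°C ✗; longest run = 4, exceeds 3 ✗ — fails.

Primer A, Primer B and Primer D.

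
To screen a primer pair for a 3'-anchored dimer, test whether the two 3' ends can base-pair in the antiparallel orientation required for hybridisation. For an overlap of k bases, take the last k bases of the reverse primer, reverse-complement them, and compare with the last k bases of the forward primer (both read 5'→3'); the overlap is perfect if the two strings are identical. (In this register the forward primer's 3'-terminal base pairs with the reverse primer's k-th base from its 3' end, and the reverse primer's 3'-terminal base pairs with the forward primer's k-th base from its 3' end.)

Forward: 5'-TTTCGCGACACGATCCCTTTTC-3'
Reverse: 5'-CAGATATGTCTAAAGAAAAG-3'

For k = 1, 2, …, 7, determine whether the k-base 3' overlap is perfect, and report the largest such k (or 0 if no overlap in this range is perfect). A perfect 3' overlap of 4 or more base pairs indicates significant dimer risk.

Last 7 bases (5'→3') — forward …CCTTTTC, reverse …AGAAAAG.
Reverse complement of the reverse primer's last 7 bases: CTTTTCT; its first k bases are the reverse complement of the reverse primer's last k bases, so a perfect k-base overlap needs the forward primer's last k bases to equal them.
Comparing (forward last k vs required): k=1: C vs C ✓; k=2: TC vs CT ✗; k=3: TTC vs CTT ✗; k=4: TTTC vs CTTT ✗; k=5: TTTTC vs CTTTT ✗; k=6: CTTTTC vs CTTTTC ✓; k=7: CCTTTTC vs CTTTTCT ✗.
Perfect overlaps at k = 1, 6; the largest is 6.

Longest perfect overlap: 6 complementary base pairs; significant dimer risk (threshold 4).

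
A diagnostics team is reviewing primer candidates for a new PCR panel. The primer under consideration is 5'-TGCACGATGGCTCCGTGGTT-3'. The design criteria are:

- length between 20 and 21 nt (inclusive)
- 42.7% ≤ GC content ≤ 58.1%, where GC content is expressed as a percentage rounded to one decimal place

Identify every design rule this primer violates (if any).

Fails: GC content.

Base counts: A=2, T=6, G=7, C=5 (length 20).
length: length 20 ✓
GC content: GC 12/20 = 60.0%, outside 42.7–58.1% ✗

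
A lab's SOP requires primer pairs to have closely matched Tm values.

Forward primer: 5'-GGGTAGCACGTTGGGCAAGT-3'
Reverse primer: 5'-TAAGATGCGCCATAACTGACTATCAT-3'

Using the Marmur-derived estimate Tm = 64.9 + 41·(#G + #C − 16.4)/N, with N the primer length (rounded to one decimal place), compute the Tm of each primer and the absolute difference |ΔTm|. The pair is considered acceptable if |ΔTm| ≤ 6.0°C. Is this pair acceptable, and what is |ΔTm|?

|ΔTm| = 1.1°C; the pair is acceptable.

Forward: G+C = 12, N = 20 → Tm = 64.9 + 41·(12 − 16.4)/20 = 55.9°C.
Reverse: G+C = 10, N = 26 → Tm = 64.9 + 41·(10 − 16.4)/26 = 54.8°C.
|ΔTm| = |55.9 − 54.8| = 1.1°C, ≤ 6.0°C.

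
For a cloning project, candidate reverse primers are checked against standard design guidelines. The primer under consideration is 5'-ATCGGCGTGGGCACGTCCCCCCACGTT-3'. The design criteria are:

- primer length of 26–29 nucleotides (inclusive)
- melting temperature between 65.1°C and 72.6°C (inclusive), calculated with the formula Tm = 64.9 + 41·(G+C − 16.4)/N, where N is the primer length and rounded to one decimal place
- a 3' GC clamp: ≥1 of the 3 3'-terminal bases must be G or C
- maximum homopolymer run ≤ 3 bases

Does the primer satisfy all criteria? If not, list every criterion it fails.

Base counts: A=3, T=5, G=8, C=11 (length 27).
length: length 27 ✓
Tm: Tm = 64.9 + 41·(19 − 16.4)/27 = 68.8°C ✓
GC clamp: 3' end GTT has 1 G/C ✓
homopolymer run: longest run = 6, exceeds 3 ✗

Fails: homopolymer run.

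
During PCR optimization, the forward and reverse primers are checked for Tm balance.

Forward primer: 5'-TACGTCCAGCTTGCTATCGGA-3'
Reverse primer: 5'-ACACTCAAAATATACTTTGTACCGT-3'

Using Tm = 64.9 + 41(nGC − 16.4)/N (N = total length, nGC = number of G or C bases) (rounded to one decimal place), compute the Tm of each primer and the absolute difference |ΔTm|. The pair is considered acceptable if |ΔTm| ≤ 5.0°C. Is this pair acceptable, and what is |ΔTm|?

Forward: G+C = 11, N = 21 → Tm = 64.9 + 41·(11 − 16.4)/21 = 54.4°C.
Reverse: G+C = 8, N = 25 → Tm = 64.9 + 41·(8 − 16.4)/25 = 51.1°C.
|ΔTm| = |54.4 − 51.1| = 3.3°C, ≤ 5.0°C.

|ΔTm| = 3.3°C; the pair is acceptable.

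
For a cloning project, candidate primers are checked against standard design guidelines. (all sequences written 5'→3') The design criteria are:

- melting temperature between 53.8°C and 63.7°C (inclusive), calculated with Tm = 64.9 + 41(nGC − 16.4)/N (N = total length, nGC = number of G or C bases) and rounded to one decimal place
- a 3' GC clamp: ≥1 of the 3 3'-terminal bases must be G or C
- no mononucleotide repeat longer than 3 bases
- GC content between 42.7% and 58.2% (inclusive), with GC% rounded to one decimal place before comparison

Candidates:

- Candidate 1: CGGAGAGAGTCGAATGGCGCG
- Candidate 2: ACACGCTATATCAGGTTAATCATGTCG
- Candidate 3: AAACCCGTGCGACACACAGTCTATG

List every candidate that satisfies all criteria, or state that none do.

Candidate 3 only.

Candidate 1 (21 nt, A=5 T=2 G=10 C=4): Tm = 64.9 + 41·(14 − 16.4)/21 = 60.2°C ✓; 3' end GCG has 3 G/C ✓; longest run = 2 ✓; GC 14/21 = 66.7%, outside 42.7–58.2% ✗ — fails.
Candidate 2 (27 nt, A=8 T=8 G=5 C=6): Tm = 64.9 + 41·(11 − 16.4)/27 = 56.7°C ✓; 3' end TCG has 2 G/C ✓; longest run = 2 ✓; GC 11/27 = 40.7%, outside 42.7–58.2% ✗ — fails.
Candidate 3 (25 nt, A=8 T=4 G=5 C=8): Tm = 64.9 + 41·(13 − 16.4)/25 = 59.3°C ✓; 3' end ATG has 1 G/C ✓; longest run = 3 ✓; GC 13/25 = 52.0% ✓ — passes.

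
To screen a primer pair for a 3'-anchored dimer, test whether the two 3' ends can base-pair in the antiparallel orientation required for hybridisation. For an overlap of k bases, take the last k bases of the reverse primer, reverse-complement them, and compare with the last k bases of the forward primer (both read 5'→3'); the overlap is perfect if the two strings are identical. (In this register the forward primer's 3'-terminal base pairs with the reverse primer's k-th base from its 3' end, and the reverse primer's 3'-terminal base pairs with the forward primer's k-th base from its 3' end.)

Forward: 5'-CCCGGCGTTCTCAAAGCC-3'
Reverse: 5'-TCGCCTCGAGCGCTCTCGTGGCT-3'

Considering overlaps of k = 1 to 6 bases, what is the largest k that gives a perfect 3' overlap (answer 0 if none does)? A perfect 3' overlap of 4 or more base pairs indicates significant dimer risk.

Longest perfect overlap: 4 complementary base pairs; significant dimer risk (threshold 4).

Last 6 bases (5'→3') — forward …AAAGCC, reverse …GTGGCT.
Reverse complement of the reverse primer's last 6 bases: AGCCAC; its first k bases are the reverse complement of the reverse primer's last k bases, so a perfect k-base overlap needs the forward primer's last k bases to equal them.
Comparing (forward last k vs required): k=1: C vs A ✗; k=2: CC vs AG ✗; k=3: GCC vs AGC ✗; k=4: AGCC vs AGCC ✓; k=5: AAGCC vs AGCCA ✗; k=6: AAAGCC vs AGCCAC ✗.
Only k = 4 is perfect, so the longest perfect 3' overlap is 4.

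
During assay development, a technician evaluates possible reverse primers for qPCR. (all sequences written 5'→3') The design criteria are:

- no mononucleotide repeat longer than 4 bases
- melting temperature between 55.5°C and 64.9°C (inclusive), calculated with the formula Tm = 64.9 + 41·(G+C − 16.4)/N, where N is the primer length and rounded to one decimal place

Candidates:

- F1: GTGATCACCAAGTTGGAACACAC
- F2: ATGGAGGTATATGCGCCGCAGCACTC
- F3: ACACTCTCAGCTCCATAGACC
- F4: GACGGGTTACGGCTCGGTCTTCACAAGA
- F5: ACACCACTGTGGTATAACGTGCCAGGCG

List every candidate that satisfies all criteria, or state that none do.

F1 (23 nt, A=8 T=4 G=5 C=6): longest run = 2 ✓; Tm = 64.9 + 41·(11 − 16.4)/23 = 55.3°C, outside 55.5–64.9°C ✗ — fails.
F2 (26 nt, A=6 T=5 G=8 C=7): longest run = 2 ✓; Tm = 64.9 + 41·(15 − 16.4)/26 = 62.7°C ✓ — passes.
F3 (21 nt, A=6 T=4 G=2 C=9): longest run = 2 ✓; Tm = 64.9 + 41·(11 − 16.4)/21 = 54.4°C, outside 55.5–64.9°C ✗ — fails.
F4 (28 nt, A=6 T=6 G=9 C=7): longest run = 3 ✓; Tm = 64.9 + 41·(16 − 16.4)/28 = 64.3°C ✓ — passes.
F5 (28 nt, A=7 T=5 G=8 C=8): longest run = 2 ✓; Tm = 64.9 + 41·(16 − 16.4)/28 = 64.3°C ✓ — passes.

F2, F4 and F5.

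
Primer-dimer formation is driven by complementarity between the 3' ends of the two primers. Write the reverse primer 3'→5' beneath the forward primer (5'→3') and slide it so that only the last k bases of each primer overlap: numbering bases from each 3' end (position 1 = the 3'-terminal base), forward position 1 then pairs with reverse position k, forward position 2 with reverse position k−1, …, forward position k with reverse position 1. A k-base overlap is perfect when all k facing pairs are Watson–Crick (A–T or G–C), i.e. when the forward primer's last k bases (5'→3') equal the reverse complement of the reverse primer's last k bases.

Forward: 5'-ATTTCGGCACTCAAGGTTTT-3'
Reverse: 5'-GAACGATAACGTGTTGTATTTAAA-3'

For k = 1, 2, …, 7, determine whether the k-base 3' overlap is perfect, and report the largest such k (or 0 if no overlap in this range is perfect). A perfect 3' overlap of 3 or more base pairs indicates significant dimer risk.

Last 7 bases (5'→3') — forward …AGGTTTT, reverse …ATTTAAA.
Reverse complement of the reverse primer's last 7 bases: TTTAAAT; its first k bases are the reverse complement of the reverse primer's last k bases, so a perfect k-base overlap needs the forward primer's last k bases to equal them.
Comparing (forward last k vs required): k=1: T vs T ✓; k=2: TT vs TT ✓; k=3: TTT vs TTT ✓; k=4: TTTT vs TTTA ✗; k=5: GTTTT vs TTTAA ✗; k=6: GGTTTT vs TTTAAA ✗; k=7: AGGTTTT vs TTTAAAT ✗.
Perfect overlaps at k = 1, 2, 3; the largest is 3.

Longest perfect overlap: 3 complementary base pairs; significant dimer risk (threshold 3).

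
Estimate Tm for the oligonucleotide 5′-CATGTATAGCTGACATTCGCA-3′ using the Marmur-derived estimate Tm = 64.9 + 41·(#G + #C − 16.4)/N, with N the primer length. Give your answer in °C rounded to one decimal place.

50.5°C

Base counts: A=6, T=6, G=4, C=5; G+C = 9, N = 21.
Tm = 64.9 + 41·(9 − 16.4)/21 = 64.9 + -303.40/21 = 50.5°C.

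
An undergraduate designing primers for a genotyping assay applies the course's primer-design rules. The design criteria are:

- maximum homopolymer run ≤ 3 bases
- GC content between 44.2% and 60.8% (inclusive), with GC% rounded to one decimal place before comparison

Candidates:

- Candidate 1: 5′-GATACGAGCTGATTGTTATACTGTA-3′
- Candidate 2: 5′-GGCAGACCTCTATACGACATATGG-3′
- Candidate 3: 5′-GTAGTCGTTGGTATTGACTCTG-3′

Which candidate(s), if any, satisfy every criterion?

Candidate 1 (25 nt, A=7 T=9 G=6 C=3): longest run = 2 ✓; GC 9/25 = 36.0%, outside 44.2–60.8% ✗ — fails.
Candidate 2 (24 nt, A=7 T=5 G=6 C=6): longest run = 2 ✓; GC 12/24 = 50.0% ✓ — passes.
Candidate 3 (22 nt, A=3 T=9 G=7 C=3): longest run = 2 ✓; GC 10/22 = 45.5% ✓ — passes.

Candidate 2 and Candidate 3.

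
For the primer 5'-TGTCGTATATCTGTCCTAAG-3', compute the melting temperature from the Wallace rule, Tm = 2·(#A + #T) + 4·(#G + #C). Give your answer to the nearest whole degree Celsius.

Base counts: A=4, T=8, G=4, C=4 (length 20).
Tm = 2·(4+8) + 4·(4+4) = 2·12 + 4·8 = 24 + 32 = 56°C.

56°C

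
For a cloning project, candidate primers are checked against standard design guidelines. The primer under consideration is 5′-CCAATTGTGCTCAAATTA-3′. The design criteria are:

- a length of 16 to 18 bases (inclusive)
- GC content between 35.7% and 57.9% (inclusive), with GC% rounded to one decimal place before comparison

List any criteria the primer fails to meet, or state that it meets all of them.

Fails: GC content.

Base counts: A=6, T=6, G=2, C=4 (length 18).
length: length 18 ✓
GC content: GC 6/18 = 33.3%, outside 35.7–57.9% ✗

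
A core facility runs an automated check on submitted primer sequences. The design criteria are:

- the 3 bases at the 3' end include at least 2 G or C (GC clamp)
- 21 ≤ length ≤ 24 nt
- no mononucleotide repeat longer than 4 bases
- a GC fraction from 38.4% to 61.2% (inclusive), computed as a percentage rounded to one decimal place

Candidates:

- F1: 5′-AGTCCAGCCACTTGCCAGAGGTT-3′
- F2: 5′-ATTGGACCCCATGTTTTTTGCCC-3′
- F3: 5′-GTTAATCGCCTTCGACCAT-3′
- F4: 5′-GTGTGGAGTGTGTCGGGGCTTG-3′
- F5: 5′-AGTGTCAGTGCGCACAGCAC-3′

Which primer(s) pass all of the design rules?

None of the candidates satisfy all criteria.

F1 (23 nt, A=5 T=5 G=6 C=7): 3' end GTT has 1 G/C, need ≥2 ✗; length 23 ✓; longest run = 2 ✓; GC 13/23 = 56.5% ✓ — fails.
F2 (23 nt, A=3 T=9 G=4 C=7): 3' end CCC has 3 G/C ✓; length 23 ✓; longest run = 6, exceeds 4 ✗; GC 11/23 = 47.8% ✓ — fails.
F3 (19 nt, A=4 T=6 G=3 C=6): 3' end CAT has 1 G/C, need ≥2 ✗; length 19, outside 21–24 ✗; longest run = 2 ✓; GC 9/19 = 47.4% ✓ — fails.
F4 (22 nt, A=1 T=7 G=12 C=2): 3' end TTG has 1 G/C, need ≥2 ✗; length 22 ✓; longest run = 4 ✓; GC 14/22 = 63.6%, outside 38.4–61.2% ✗ — fails.
F5 (20 nt, A=5 T=3 G=6 C=6): 3' end CAC has 2 G/C ✓; length 20, outside 21–24 ✗; longest run = 1 ✓; GC 12/20 = 60.0% ✓ — fails.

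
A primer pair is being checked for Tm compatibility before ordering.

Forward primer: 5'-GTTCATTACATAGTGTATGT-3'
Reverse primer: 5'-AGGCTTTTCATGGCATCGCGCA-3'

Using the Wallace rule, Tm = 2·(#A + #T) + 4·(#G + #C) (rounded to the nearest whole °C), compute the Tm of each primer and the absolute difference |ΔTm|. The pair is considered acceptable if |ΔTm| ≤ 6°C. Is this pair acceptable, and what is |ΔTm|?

Forward: A=5 T=9 G=4 C=2 → Tm = 2·14 + 4·6 = 52°C.
Reverse: A=4 T=6 G=6 C=6 → Tm = 2·10 + 4·12 = 68°C.
|ΔTm| = |52 − 68| = 16°C, > 6°C.

|ΔTm| = 16°C; the pair is not acceptable.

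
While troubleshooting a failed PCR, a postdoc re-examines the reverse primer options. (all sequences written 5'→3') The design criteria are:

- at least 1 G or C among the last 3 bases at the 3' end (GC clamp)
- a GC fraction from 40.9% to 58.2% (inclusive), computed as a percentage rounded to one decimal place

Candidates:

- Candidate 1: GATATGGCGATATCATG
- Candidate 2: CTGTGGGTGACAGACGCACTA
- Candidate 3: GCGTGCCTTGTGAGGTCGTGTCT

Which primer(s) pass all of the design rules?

Candidate 1 (17 nt, A=5 T=5 G=5 C=2): 3' end ATG has 1 G/C ✓; GC 7/17 = 41.2% ✓ — passes.
Candidate 2 (21 nt, A=5 T=4 G=7 C=5): 3' end CTA has 1 G/C ✓; GC 12/21 = 57.1% ✓ — passes.
Candidate 3 (23 nt, A=1 T=8 G=9 C=5): 3' end TCT has 1 G/C ✓; GC 14/23 = 60.9%, outside 40.9–58.2% ✗ — fails.

Candidate 1 and Candidate 2.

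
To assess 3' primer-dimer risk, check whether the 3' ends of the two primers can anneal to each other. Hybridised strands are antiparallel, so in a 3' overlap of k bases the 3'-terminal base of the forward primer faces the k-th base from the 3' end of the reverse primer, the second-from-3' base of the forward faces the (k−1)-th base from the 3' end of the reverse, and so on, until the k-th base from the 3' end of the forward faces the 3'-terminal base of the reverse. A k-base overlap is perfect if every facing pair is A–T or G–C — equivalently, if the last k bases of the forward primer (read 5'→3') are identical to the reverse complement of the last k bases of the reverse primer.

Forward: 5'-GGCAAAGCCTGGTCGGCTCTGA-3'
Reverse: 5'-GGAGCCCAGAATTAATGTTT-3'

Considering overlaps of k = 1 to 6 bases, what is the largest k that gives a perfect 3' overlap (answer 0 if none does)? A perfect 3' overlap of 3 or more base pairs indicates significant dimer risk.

Longest perfect overlap: 1 complementary base pair; below the dimer-risk threshold (threshold 3).

Last 6 bases (5'→3') — forward …CTCTGA, reverse …ATGTTT.
Reverse complement of the reverse primer's last 6 bases: AAACAT; its first k bases are the reverse complement of the reverse primer's last k bases, so a perfect k-base overlap needs the forward primer's last k bases to equal them.
Comparing (forward last k vs required): k=1: A vs A ✓; k=2: GA vs AA ✗; k=3: TGA vs AAA ✗; k=4: CTGA vs AAAC ✗; k=5: TCTGA vs AAACA ✗; k=6: CTCTGA vs AAACAT ✗.
Only k = 1 is perfect, so the longest perfect 3' overlap is 1.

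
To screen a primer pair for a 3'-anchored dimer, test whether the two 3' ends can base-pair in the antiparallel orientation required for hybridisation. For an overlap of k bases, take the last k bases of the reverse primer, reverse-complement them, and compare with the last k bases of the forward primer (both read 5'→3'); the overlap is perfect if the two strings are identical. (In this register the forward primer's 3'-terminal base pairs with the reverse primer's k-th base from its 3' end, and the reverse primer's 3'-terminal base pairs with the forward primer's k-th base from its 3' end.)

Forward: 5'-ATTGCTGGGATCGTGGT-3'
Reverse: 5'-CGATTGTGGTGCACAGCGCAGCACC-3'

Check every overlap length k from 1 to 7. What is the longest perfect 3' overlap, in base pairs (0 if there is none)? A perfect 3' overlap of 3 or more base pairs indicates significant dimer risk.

Last 7 bases (5'→3') — forward …TCGTGGT, reverse …CAGCACC.
Reverse complement of the reverse primer's last 7 bases: GGTGCTG; its first k bases are the reverse complement of the reverse primer's last k bases, so a perfect k-base overlap needs the forward primer's last k bases to equal them.
Comparing (forward last k vs required): k=1: T vs G ✗; k=2: GT vs GG ✗; k=3: GGT vs GGT ✓; k=4: TGGT vs GGTG ✗; k=5: GTGGT vs GGTGC ✗; k=6: CGTGGT vs GGTGCT ✗; k=7: TCGTGGT vs GGTGCTG ✗.
Only k = 3 is perfect, so the longest perfect 3' overlap is 3.

Longest perfect overlap: 3 complementary base pairs; significant dimer risk (threshold 3).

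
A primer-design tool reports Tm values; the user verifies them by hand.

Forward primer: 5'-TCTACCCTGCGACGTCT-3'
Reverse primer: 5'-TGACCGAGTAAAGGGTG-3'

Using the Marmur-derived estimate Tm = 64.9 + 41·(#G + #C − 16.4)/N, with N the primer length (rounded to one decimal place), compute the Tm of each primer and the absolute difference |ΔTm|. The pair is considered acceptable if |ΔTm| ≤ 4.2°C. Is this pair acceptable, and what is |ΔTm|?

|ΔTm| = 2.4°C; the pair is acceptable.

Forward: G+C = 10, N = 17 → Tm = 64.9 + 41·(10 − 16.4)/17 = 49.5°C.
Reverse: G+C = 9, N = 17 → Tm = 64.9 + 41·(9 − 16.4)/17 = 47.1°C.
|ΔTm| = |49.5 − 47.1| = 2.4°C, ≤ 4.2°C.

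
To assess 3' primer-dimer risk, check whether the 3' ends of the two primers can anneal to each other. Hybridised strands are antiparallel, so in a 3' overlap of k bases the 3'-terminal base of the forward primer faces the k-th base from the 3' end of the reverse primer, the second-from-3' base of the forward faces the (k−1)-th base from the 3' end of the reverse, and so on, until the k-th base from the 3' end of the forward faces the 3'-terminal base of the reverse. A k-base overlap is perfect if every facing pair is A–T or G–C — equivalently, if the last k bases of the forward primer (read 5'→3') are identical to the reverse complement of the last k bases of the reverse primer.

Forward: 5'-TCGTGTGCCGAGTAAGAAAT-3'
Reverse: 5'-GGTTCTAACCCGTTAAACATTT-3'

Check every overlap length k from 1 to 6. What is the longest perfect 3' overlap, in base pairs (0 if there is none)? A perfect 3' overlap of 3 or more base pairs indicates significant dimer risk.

Last 6 bases (5'→3') — forward …AGAAAT, reverse …ACATTT.
Reverse complement of the reverse primer's last 6 bases: AAATGT; its first k bases are the reverse complement of the reverse primer's last k bases, so a perfect k-base overlap needs the forward primer's last k bases to equal them.
Comparing (forward last k vs required): k=1: T vs A ✗; k=2: AT vs AA ✗; k=3: AAT vs AAA ✗; k=4: AAAT vs AAAT ✓; k=5: GAAAT vs AAATG ✗; k=6: AGAAAT vs AAATGT ✗.
Only k = 4 is perfect, so the longest perfect 3' overlap is 4.

Longest perfect overlap: 4 complementary base pairs; significant dimer risk (threshold 3).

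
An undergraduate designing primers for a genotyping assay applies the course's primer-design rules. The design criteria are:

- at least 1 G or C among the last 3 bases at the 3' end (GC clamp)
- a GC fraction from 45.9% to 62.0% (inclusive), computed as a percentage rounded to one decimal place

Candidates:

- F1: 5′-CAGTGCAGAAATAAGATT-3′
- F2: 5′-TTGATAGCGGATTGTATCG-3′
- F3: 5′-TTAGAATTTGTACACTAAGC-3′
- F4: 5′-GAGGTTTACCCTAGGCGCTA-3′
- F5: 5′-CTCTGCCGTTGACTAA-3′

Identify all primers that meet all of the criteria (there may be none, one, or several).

F1 (18 nt, A=8 T=4 G=4 C=2): 3' end ATT has 0 G/C, need ≥1 ✗; GC 6/18 = 33.3%, outside 45.9–62.0% ✗ — fails.
F2 (19 nt, A=4 T=7 G=6 C=2): 3' end TCG has 2 G/C ✓; GC 8/19 = 42.1%, outside 45.9–62.0% ✗ — fails.
F3 (20 nt, A=7 T=7 G=3 C=3): 3' end AGC has 2 G/C ✓; GC 6/20 = 30.0%, outside 45.9–62.0% ✗ — fails.
F4 (20 nt, A=4 T=5 G=6 C=5): 3' end CTA has 1 G/C ✓; GC 11/20 = 55.0% ✓ — passes.
F5 (16 nt, A=3 T=5 G=3 C=5): 3' end TAA has 0 G/C, need ≥1 ✗; GC 8/16 = 50.0% ✓ — fails.

F4 only.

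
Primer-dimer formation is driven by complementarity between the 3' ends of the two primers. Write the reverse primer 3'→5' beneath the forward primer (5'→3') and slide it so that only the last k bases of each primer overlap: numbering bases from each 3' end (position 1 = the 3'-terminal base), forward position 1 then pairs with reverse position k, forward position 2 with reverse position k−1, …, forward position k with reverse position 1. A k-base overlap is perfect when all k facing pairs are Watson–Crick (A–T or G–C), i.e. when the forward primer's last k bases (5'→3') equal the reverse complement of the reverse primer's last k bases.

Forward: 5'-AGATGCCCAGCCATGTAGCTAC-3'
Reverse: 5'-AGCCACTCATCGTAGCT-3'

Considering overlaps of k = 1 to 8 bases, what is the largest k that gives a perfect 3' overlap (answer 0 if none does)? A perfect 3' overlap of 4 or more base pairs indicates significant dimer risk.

Longest perfect overlap: 6 complementary base pairs; significant dimer risk (threshold 4).

Last 8 bases (5'→3') — forward …GTAGCTAC, reverse …TCGTAGCT.
Reverse complement of the reverse primer's last 8 bases: AGCTACGA; its first k bases are the reverse complement of the reverse primer's last k bases, so a perfect k-base overlap needs the forward primer's last k bases to equal them.
Comparing (forward last k vs required): k=1: C vs A ✗; k=2: AC vs AG ✗; k=3: TAC vs AGC ✗; k=4: CTAC vs AGCT ✗; k=5: GCTAC vs AGCTA ✗; k=6: AGCTAC vs AGCTAC ✓; k=7: TAGCTAC vs AGCTACG ✗; k=8: GTAGCTAC vs AGCTACGA ✗.
Only k = 6 is perfect, so the longest perfect 3' overlap is 6.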